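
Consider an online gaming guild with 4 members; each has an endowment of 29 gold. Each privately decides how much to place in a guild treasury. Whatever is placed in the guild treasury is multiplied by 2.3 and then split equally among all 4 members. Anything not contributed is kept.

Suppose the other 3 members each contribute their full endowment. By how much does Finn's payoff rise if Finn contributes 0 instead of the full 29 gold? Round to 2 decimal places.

Switching from a contribution of 29 to 0 lets Finn keep an extra 29 gold, but lowers the guild treasury by 29, which costs Finn their own share of that drop: 2.3/4 × 29 = 16.67.
Net gain = 29 − 16.67 = 12.33. The private return per contributed unit (0.5750) is below 1, so free-riding is indeed the best response regardless of what the others do.

12.33 gold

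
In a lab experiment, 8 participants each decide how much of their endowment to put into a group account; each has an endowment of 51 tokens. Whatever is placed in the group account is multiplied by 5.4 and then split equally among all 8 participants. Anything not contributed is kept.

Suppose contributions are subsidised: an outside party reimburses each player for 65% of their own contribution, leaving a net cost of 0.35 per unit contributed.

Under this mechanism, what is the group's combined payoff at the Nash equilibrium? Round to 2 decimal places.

Under the mechanism each unit contributed yields (5.4/8) / 0.35 = 1.9286 back to its contributor per unit of net cost, which exceeds 1, making full contribution the dominant choice for everyone.
At the Nash equilibrium everyone contributes 51. Group total payoff = 8 × (51 × 0.65 + 5.4 × 51) = 2468.40.

2468.40 tokens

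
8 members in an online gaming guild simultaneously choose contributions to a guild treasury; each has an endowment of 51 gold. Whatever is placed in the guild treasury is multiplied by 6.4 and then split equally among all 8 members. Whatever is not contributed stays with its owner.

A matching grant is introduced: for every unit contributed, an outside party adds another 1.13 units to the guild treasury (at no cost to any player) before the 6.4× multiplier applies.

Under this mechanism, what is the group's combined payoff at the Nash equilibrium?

The effective private return per unit is now 6.4 × 2.13 / 8 = 1.7040 > 1, so every player's dominant strategy flips to full contribution.
So the Nash equilibrium is full contribution by all 8; the group earns 6.4 × 2.13 × 408 = 5561.86.

5561.86 gold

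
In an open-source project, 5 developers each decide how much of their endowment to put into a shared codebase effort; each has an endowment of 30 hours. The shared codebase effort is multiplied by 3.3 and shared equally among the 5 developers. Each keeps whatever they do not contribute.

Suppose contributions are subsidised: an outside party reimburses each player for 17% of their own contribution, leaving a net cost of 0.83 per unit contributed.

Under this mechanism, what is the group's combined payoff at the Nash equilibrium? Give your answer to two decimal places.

150.00 hours

The effective private return is (3.3/5) / 0.83 = 0.7952, which is still under 1, so the mechanism doesn't change anyone's dominant strategy: zero contribution.
At the Nash equilibrium no one contributes; group total payoff = 5 × 30 = 150.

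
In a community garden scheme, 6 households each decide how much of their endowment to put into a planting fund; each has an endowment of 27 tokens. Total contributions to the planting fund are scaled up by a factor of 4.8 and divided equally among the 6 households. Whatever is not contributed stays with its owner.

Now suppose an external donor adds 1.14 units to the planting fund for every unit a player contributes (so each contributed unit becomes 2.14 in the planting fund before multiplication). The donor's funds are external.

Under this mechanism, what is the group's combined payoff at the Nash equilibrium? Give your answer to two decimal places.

1664.06 tokens

The effective private return per unit is now 4.8 × 2.14 / 6 = 1.7120 > 1, so every player's dominant strategy flips to full contribution.
At the Nash equilibrium everyone contributes 27. Group total payoff = 4.8 × 2.14 × 162 = 1664.06.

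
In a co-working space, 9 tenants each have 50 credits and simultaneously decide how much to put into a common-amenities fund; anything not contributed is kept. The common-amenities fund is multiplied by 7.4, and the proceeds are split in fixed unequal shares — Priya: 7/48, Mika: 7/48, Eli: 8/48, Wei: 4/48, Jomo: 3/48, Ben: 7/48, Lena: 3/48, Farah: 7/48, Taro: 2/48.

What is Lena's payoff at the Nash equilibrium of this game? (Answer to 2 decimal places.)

165.63 credits

Player j's private return per contributed unit is 7.4 × (j's share). Contributing is weakly dominant for j when that share is at least 1/7.4 = 0.1351, and contributing 0 is dominant otherwise.
The shares above 0.1351 belong to Priya, Mika, Eli, Ben and Farah, contributing 50 each; the remaining 4 contribute 0. Total contributed: 250.
Lena keeps 50 and receives 7.4 × 250 × 3/48 = 115.63 from the common-amenities fund, for a payoff of 165.63.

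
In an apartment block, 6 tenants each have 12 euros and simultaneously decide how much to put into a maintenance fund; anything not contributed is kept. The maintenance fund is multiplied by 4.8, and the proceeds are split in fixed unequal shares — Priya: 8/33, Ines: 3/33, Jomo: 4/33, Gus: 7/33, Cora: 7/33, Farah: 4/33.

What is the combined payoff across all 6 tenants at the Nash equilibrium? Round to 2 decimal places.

208.80 euros

Each unit j contributes comes back to j as 4.8 × (j's share), so j prefers to contribute only if that share exceeds 1/4.8 = 0.2083; otherwise keeping the unit dominates.
Priya, Gus and Cora clear that bar, contributing 12 each; the remaining 3 contribute 0. Total contributed: 36.
The maintenance fund pays out 4.8 × 36 = 172.80 in total (split across the unequal shares, but the aggregate is all that matters for the group sum).
The 3 free-riders keep 12 each, adding 36. Group total = 36 + 172.80 = 208.80.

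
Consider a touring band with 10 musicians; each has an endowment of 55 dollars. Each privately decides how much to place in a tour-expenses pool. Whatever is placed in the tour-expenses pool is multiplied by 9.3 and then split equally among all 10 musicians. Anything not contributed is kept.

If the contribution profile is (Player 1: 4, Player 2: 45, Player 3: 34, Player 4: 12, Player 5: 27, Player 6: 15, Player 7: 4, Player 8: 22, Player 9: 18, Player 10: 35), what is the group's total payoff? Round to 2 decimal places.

2342.80 dollars

Total contributed: 4 + 45 + 34 + 12 + 27 + 15 + 4 + 22 + 18 + 35 = 216; total kept: 10 × 55 − 216 = 334.
The tour-expenses pool pays out 9.3 × 216 = 2008.80 in aggregate.
Group total = 334 + 2008.80 = 2342.80.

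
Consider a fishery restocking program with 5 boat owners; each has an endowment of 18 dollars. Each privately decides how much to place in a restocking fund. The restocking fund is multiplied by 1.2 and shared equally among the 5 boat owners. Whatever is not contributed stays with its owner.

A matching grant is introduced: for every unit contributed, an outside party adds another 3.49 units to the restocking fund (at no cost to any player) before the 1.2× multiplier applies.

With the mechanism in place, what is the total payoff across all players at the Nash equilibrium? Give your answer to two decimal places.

With the mechanism, a contributed unit returns 1.2 × 4.49 / 5 = 1.0776 per unit of net cost to the contributor — now above 1 — so contributing fully is weakly dominant for every player.
At the Nash equilibrium everyone contributes 18. Group total payoff = 1.2 × 4.49 × 90 = 484.92.

484.92 dollars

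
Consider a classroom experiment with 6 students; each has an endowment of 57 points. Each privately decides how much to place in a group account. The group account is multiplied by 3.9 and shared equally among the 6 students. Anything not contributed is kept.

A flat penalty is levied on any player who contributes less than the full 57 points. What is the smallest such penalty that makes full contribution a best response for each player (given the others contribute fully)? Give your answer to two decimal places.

Given the others contribute fully, the best deviation is to contribute 0 (any partial contribution still incurs the fine and gives up units whose private return 0.6500 is below 1).
Deviating from 57 to 0 saves 57 points but forfeits the deviator's share of the drop in the group account: 3.9/6 × 57 = 37.05.
So the deviation gain is 57 − 37.05 = 19.95, and the fine must be at least 19.95 points to wipe it out.

19.95 points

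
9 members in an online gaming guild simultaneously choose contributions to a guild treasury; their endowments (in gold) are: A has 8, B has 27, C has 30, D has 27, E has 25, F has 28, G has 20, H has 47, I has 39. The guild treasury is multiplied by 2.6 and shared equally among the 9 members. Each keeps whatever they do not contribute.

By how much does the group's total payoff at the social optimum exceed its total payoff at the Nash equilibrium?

401.60 gold

The private return per contributed unit is 2.6/9 = 0.2889 < 1 for every player regardless of endowment, so the Nash equilibrium is zero contribution and the group total is Σ E_j = 8 + 27 + 30 + 27 + 25 + 28 + 20 + 47 + 39 = 251.
Each contributed unit returns 2.600 to the group, so the social optimum is full contribution by everyone: group total = 2.600 × 251 = 652.60.
Efficiency loss = (2.600 − 1) × 251 = 401.60.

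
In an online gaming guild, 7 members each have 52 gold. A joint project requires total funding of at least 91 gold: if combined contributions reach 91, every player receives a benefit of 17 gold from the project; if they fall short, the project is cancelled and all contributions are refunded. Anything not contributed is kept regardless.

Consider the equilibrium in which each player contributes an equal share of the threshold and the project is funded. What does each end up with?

Equal share of the threshold: 91/7 = 13.
At this profile no one gains by cutting their contribution: any cut drops the total below 91, the project is cancelled, contributions are refunded, and the deviator ends with 52, which is less than 52 − 13 + 17 = 56. Contributing more than 13 just wastes the excess. So contributing exactly 13 is a best response.
Each player's payoff: 52 − 13 + 17 = 56.

56 gold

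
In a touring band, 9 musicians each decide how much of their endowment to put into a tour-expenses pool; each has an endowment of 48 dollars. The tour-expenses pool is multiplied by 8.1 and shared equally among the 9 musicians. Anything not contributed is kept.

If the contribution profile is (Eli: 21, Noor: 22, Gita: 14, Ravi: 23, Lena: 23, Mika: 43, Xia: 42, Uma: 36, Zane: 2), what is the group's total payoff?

2036.60 dollars

Total contributed: 21 + 22 + 14 + 23 + 23 + 43 + 42 + 36 + 2 = 226; total kept: 9 × 48 − 226 = 206.
The tour-expenses pool pays out 8.1 × 226 = 1830.60 in aggregate.
Group total = 206 + 1830.60 = 2036.60.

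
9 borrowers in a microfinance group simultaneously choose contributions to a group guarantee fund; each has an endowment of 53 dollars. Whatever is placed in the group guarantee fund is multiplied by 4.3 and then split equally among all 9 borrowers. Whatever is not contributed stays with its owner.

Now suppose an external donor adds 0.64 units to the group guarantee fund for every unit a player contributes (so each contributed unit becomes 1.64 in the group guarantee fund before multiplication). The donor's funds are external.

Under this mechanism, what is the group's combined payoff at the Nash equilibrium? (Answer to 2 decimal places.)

477.00 dollars

Even with the mechanism, each unit contributed returns only 4.3 × 1.64 / 9 = 0.7836 per unit of net cost, so contributing nothing is still dominant.
At the Nash equilibrium no one contributes; group total payoff = 9 × 53 = 477.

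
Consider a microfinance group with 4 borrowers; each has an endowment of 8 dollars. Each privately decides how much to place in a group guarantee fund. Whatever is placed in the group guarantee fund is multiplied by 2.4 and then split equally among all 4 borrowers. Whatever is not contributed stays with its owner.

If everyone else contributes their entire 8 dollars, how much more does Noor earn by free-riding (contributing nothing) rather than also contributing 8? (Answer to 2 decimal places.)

Switching from a contribution of 8 to 0 lets Noor keep an extra 8 dollars, but lowers the group guarantee fund by 8, which costs Noor their own share of that drop: 2.4/4 × 8 = 4.80.
Net gain = 8 − 4.80 = 3.20. The private return per contributed unit (0.6000) is below 1, so free-riding is indeed the best response regardless of what the others do.

3.20 dollars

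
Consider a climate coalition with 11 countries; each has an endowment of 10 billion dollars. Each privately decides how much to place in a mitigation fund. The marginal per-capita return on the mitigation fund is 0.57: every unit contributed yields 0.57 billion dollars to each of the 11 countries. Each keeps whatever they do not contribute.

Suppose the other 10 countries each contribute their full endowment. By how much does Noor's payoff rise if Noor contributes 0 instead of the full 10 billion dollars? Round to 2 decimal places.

4.30 billion dollars

Switching from a contribution of 10 to 0 lets Noor keep an extra 10 billion dollars, but lowers the mitigation fund by 10, which costs Noor their own share of that drop: 0.57 × 10 = 5.70.
Net gain = 10 − 5.70 = 4.30. The private return per contributed unit (0.57) is below 1, so free-riding is indeed the best response regardless of what the others do.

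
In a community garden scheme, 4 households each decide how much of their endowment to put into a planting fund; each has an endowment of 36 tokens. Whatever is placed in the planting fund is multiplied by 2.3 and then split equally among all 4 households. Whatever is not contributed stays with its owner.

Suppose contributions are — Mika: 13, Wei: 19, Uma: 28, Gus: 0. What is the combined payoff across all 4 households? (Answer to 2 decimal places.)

222.00 tokens

Total contributed: 13 + 19 + 28 + 0 = 60; total kept: 4 × 36 − 60 = 84.
The planting fund pays out 2.3 × 60 = 138.00 in aggregate.
Group total = 84 + 138.00 = 222.00.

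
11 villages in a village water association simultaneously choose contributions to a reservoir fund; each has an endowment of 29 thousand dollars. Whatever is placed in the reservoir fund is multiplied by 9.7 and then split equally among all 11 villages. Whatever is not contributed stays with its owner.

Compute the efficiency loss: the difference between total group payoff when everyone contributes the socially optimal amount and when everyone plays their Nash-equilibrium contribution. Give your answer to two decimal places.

Each contributed unit returns 9.7/11 = 0.8818 to its contributor — below 1 — so contributing 0 is dominant for every player. At the Nash equilibrium everyone keeps their 29, and the group total is 11 × 29 = 319.
Each contributed unit returns 9.700 to the group as a whole (0.8818 to each of 11 players), which exceeds 1, so the social optimum is full contribution: group total = 9.700 × 319 = 3094.30.
Efficiency loss = 3094.30 − 319 = 2775.30.

2775.30 thousand dollars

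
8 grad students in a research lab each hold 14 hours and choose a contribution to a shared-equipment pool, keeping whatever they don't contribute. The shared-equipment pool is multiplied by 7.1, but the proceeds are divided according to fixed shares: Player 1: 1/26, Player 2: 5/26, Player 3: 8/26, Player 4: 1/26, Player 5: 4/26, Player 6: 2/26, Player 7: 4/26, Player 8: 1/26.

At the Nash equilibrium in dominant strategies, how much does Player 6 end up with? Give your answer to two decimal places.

44.58 hours

For player j, contributing a unit is worthwhile iff 7.1 × (j's share) ≥ 1, i.e. iff j's share is at least 0.1408.
Player 2, Player 3, Player 5 and Player 7 are above the threshold, contributing 14 each; the remaining 4 contribute 0. Total contributed: 56.
Player 6 keeps 14 and receives 7.1 × 56 × 2/26 = 30.58 from the shared-equipment pool, for a payoff of 44.58.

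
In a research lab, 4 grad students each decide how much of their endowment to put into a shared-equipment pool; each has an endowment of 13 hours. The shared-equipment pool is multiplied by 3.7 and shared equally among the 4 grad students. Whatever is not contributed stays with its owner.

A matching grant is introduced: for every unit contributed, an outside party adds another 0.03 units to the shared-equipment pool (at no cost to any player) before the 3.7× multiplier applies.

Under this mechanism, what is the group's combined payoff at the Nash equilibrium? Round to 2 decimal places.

52.00 hours

Even with the mechanism, each unit contributed returns only 3.7 × 1.03 / 4 = 0.9528 per unit of net cost, so contributing nothing is still dominant.
Everyone keeps their endowment and the group total is 4 × 13 = 52.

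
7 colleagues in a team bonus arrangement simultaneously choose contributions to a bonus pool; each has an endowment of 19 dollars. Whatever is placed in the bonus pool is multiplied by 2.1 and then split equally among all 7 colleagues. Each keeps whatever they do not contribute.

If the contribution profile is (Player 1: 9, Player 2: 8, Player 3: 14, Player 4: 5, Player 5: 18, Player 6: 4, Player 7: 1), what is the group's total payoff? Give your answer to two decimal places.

Total contributed: 9 + 8 + 14 + 5 + 18 + 4 + 1 = 59; total kept: 7 × 19 − 59 = 74.
The bonus pool pays out 2.1 × 59 = 123.90 in aggregate.
Group total = 74 + 123.90 = 197.90.

197.90 dollars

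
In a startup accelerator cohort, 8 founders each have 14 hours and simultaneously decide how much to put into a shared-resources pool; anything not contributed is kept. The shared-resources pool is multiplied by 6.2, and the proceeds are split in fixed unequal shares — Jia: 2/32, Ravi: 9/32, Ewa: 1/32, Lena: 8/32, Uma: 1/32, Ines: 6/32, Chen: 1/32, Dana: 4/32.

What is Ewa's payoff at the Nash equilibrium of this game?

22.14 hours

For player j, contributing a unit is worthwhile iff 6.2 × (j's share) ≥ 1, i.e. iff j's share is at least 0.1613.
Ravi, Lena and Ines are above the threshold, contributing 14 each; the remaining 5 contribute 0. Total contributed: 42.
Ewa keeps 14 and receives 6.2 × 42 × 1/32 = 8.14 from the shared-resources pool, for a payoff of 22.14.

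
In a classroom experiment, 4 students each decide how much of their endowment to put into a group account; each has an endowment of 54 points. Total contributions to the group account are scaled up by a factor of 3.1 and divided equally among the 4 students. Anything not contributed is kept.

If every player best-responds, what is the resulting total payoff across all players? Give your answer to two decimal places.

Each contributed unit returns 3.1/4 = 0.7750 to its contributor — below 1 — so contributing 0 is dominant for every player. At the Nash equilibrium everyone keeps their 54, and the group total is 4 × 54 = 216.

216.00 points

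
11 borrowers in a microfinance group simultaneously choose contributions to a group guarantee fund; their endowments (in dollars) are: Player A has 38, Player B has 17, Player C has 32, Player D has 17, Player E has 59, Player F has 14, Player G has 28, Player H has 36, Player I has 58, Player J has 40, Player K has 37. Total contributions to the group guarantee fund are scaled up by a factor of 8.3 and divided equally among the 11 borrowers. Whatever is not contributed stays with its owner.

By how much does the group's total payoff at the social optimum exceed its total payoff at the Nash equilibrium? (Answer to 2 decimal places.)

2744.80 dollars

The private return per contributed unit is 8.3/11 = 0.7545 < 1 for every player regardless of endowment, so the Nash equilibrium is zero contribution and the group total is Σ E_j = 38 + 17 + 32 + 17 + 59 + 14 + 28 + 36 + 58 + 40 + 37 = 376.
Each contributed unit returns 8.300 to the group, so the social optimum is full contribution by everyone: group total = 8.300 × 376 = 3120.80.
Efficiency loss = (8.300 − 1) × 376 = 2744.80.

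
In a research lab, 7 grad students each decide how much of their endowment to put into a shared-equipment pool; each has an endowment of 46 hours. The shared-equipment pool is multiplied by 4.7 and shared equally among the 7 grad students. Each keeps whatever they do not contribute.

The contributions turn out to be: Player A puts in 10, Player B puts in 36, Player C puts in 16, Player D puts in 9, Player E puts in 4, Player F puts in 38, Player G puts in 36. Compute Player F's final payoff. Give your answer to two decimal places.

108.04 hours

Total contributed: 10 + 36 + 16 + 9 + 4 + 38 + 36 = 149.
Each receives 4.7 × 149 / 7 = 100.04 from the shared-equipment pool.
Player F keeps 46 − 38 = 8, so Player F's payoff is 8 + 100.04 = 108.04.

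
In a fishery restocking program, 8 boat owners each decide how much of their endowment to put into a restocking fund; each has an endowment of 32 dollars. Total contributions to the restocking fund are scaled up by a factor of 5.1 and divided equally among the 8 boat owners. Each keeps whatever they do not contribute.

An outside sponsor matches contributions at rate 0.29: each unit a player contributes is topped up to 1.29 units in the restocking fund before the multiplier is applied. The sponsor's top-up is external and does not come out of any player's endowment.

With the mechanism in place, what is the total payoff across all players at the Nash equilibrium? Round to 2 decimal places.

Even with the mechanism, each unit contributed returns only 5.1 × 1.29 / 8 = 0.8224 per unit of net cost, so contributing nothing is still dominant.
Everyone keeps their endowment and the group total is 8 × 32 = 256.

256.00 dollars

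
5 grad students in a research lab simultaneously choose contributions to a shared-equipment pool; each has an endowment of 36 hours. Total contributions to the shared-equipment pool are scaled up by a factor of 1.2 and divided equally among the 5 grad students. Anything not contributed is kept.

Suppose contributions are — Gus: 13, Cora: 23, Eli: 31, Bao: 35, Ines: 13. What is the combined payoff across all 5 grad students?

203.00 hours

Total contributed: 13 + 23 + 31 + 35 + 13 = 115; total kept: 5 × 36 − 115 = 65.
The shared-equipment pool pays out 1.2 × 115 = 138.00 in aggregate.
Group total = 65 + 138.00 = 203.00.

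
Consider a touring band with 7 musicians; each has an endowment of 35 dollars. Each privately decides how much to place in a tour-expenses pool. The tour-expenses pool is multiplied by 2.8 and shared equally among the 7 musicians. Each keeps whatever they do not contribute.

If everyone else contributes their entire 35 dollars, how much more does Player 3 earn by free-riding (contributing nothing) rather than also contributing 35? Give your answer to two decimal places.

Switching from a contribution of 35 to 0 lets Player 3 keep an extra 35 dollars, but lowers the tour-expenses pool by 35, which costs Player 3 their own share of that drop: 2.8/7 × 35 = 14.00.
Net gain = 35 − 14.00 = 21.00. The private return per contributed unit (0.4000) is below 1, so free-riding is indeed the best response regardless of what the others do.

21.00 dollars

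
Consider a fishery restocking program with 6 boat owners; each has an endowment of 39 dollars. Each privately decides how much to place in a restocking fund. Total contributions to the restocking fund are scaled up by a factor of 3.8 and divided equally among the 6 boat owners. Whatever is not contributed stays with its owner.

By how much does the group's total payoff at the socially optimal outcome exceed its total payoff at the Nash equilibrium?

655.20 dollars

Each contributed unit returns 3.8/6 = 0.6333 to its contributor — below 1 — so contributing 0 is dominant for every player. At the Nash equilibrium everyone keeps their 39, and the group total is 6 × 39 = 234.
Each contributed unit returns 3.800 to the group as a whole (0.6333 to each of 6 players), which exceeds 1, so the social optimum is full contribution: group total = 3.800 × 234 = 889.20.
Efficiency loss = 889.20 − 234 = 655.20.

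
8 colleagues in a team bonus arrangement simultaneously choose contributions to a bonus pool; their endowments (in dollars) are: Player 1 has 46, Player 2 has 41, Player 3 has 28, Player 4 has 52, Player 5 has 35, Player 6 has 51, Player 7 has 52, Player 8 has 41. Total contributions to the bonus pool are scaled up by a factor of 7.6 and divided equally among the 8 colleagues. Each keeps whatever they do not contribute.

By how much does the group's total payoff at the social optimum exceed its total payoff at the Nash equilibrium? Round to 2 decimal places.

The private return per contributed unit is 7.6/8 = 0.9500 < 1 for every player regardless of endowment, so the Nash equilibrium is zero contribution and the group total is Σ E_j = 46 + 41 + 28 + 52 + 35 + 51 + 52 + 41 = 346.
Each contributed unit returns 7.600 to the group, so the social optimum is full contribution by everyone: group total = 7.600 × 346 = 2629.60.
Efficiency loss = (7.600 − 1) × 346 = 2283.60.

2283.60 dollars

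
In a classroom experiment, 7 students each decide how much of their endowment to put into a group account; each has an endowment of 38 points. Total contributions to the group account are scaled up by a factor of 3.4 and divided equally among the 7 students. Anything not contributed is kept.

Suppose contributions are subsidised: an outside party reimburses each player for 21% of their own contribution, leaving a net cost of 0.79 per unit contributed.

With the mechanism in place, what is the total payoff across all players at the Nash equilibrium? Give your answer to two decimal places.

266.00 points

Even with the mechanism, each unit contributed returns only (3.4/7) / 0.79 = 0.6148 per unit of net cost, so contributing nothing is still dominant.
At the Nash equilibrium no one contributes; group total payoff = 7 × 38 = 266.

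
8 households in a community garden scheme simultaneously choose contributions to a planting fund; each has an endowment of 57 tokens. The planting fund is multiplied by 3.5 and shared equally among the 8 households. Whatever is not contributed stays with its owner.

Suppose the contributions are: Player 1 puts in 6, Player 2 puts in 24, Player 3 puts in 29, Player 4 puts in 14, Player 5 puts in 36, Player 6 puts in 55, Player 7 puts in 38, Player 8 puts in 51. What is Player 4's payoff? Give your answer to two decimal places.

153.69 tokens

Total contributed: 6 + 24 + 29 + 14 + 36 + 55 + 38 + 51 = 253.
Each receives 3.5 × 253 / 8 = 110.69 from the planting fund.
Player 4 keeps 57 − 14 = 43, so Player 4's payoff is 43 + 110.69 = 153.69.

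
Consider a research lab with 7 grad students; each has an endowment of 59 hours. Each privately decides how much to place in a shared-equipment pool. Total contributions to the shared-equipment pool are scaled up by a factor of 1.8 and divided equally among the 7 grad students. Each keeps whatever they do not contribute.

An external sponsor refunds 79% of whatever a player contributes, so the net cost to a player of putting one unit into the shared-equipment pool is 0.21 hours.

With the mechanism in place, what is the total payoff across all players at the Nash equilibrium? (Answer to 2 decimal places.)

The effective private return per unit is now (1.8/7) / 0.21 = 1.2245 > 1, so every player's dominant strategy flips to full contribution.
At the Nash equilibrium everyone contributes 59. Group total payoff = 7 × (59 × 0.79 + 1.8 × 59) = 1069.67.

1069.67 hours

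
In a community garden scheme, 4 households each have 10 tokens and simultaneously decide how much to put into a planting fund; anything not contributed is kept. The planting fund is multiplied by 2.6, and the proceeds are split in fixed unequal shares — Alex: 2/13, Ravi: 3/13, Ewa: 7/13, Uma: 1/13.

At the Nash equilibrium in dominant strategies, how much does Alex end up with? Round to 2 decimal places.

14.00 tokens

Each unit j contributes comes back to j as 2.6 × (j's share), so j prefers to contribute only if that share exceeds 1/2.6 = 0.3846; otherwise keeping the unit dominates.
Only Ewa (7/13) clears that bar, contributing 10; the remaining 3 contribute 0. Total contributed: 10.
Alex keeps 10 and receives 2.6 × 10 × 2/13 = 4.00 from the planting fund, for a payoff of 14.00.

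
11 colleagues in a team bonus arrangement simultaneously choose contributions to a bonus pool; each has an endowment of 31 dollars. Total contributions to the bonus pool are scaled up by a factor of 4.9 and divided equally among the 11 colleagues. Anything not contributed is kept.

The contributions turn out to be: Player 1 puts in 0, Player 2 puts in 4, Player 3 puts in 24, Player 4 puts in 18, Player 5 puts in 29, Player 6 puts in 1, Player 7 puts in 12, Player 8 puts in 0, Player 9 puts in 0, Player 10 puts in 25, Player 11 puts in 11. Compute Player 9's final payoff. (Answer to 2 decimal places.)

86.24 dollars

Total contributed: 0 + 4 + 24 + 18 + 29 + 1 + 12 + 0 + 0 + 25 + 11 = 124.
Each receives 4.9 × 124 / 11 = 55.24 from the bonus pool.
Player 9 keeps 31 − 0 = 31, so Player 9's payoff is 31 + 55.24 = 86.24.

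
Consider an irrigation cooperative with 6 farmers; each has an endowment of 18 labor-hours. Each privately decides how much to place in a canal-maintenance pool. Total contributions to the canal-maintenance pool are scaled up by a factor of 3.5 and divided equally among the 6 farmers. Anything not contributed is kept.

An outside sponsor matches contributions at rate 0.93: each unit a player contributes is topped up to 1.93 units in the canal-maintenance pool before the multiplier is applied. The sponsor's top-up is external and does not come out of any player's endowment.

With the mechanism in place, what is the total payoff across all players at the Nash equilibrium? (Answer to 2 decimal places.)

The effective private return per unit is now 3.5 × 1.93 / 6 = 1.1258 > 1, so every player's dominant strategy flips to full contribution.
So the Nash equilibrium is full contribution by all 6; the group earns 3.5 × 1.93 × 108 = 729.54.

729.54 labor-hours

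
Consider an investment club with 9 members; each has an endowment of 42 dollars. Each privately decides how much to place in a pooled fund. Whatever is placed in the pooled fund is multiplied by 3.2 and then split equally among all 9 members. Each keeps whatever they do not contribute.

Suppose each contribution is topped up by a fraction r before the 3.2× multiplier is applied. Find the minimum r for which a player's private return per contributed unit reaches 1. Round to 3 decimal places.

With matching at rate r, one contributed unit becomes (1 + r) in the pooled fund and returns 3.2 × (1 + r) / 9 to the contributor.
Setting this equal to 1: 1 + r = 9/3.2 = 2.8125.
So the minimum matching rate is r = 2.8125 − 1 = 1.813.

1.813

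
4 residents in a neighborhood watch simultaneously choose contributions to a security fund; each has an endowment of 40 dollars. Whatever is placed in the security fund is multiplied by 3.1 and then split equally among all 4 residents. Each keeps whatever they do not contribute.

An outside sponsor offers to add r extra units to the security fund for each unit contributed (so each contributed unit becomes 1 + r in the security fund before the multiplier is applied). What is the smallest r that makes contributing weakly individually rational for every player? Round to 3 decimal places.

With matching at rate r, one contributed unit becomes (1 + r) in the security fund and returns 3.1 × (1 + r) / 4 to the contributor.
Setting this equal to 1: 1 + r = 4/3.1 = 1.2903.
So the minimum matching rate is r = 1.2903 − 1 = 0.290.

0.290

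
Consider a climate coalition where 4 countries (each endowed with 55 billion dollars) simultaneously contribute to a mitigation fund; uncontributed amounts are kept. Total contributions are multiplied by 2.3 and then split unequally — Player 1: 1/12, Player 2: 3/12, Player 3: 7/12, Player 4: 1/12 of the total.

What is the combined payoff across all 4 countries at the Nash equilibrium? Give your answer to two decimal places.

Each unit j contributes comes back to j as 2.3 × (j's share), so j prefers to contribute only if that share exceeds 1/2.3 = 0.4348; otherwise keeping the unit dominates.
Player 3 alone (share 7/12) is above the threshold, contributing 55; the remaining 3 contribute 0. Total contributed: 55.
The mitigation fund pays out 2.3 × 55 = 126.50 in total (split across the unequal shares, but the aggregate is all that matters for the group sum).
The 3 free-riders keep 55 each, adding 165. Group total = 165 + 126.50 = 291.50.

291.50 billion dollars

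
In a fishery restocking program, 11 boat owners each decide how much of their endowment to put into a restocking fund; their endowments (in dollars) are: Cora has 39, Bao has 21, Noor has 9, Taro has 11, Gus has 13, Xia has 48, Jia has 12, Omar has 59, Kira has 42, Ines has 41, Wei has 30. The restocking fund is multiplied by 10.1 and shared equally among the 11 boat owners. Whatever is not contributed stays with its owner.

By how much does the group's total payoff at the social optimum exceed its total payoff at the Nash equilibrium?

2957.50 dollars

The private return per contributed unit is 10.1/11 = 0.9182 < 1 for every player regardless of endowment, so the Nash equilibrium is zero contribution and the group total is Σ E_j = 39 + 21 + 9 + 11 + 13 + 48 + 12 + 59 + 42 + 41 + 30 = 325.
Each contributed unit returns 10.100 to the group, so the social optimum is full contribution by everyone: group total = 10.100 × 325 = 3282.50.
Efficiency loss = (10.100 − 1) × 325 = 2957.50.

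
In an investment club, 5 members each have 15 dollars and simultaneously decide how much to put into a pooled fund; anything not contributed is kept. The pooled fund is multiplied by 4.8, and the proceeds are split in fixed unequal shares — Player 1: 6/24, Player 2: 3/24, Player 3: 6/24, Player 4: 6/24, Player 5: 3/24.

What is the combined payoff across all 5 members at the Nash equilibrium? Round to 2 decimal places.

Each unit j contributes comes back to j as 4.8 × (j's share), so j prefers to contribute only if that share exceeds 1/4.8 = 0.2083; otherwise keeping the unit dominates.
Player 1, Player 3 and Player 4 are above the threshold, contributing 15 each; the remaining 2 contribute 0. Total contributed: 45.
The pooled fund pays out 4.8 × 45 = 216.00 in total (split across the unequal shares, but the aggregate is all that matters for the group sum).
The 2 free-riders keep 15 each, adding 30. Group total = 30 + 216.00 = 246.00.

246.00 dollars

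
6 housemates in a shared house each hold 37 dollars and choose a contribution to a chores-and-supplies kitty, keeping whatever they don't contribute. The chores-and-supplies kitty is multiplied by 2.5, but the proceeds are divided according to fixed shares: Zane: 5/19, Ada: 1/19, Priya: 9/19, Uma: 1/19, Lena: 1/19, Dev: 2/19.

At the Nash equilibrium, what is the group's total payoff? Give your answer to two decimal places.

277.50 dollars

Player j's private return per contributed unit is 2.5 × (j's share). Contributing is weakly dominant for j when that share is at least 1/2.5 = 0.4000, and contributing 0 is dominant otherwise.
Priya alone (share 9/19) is above the threshold, contributing 37; the remaining 5 contribute 0. Total contributed: 37.
The chores-and-supplies kitty pays out 2.5 × 37 = 92.50 in total (split across the unequal shares, but the aggregate is all that matters for the group sum).
The 5 free-riders keep 37 each, adding 185. Group total = 185 + 92.50 = 277.50.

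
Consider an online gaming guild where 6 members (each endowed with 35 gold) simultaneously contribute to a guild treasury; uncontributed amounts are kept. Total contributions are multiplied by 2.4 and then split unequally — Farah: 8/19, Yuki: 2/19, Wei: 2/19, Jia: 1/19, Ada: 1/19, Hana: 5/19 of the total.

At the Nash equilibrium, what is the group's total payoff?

Each unit j contributes comes back to j as 2.4 × (j's share), so j prefers to contribute only if that share exceeds 1/2.4 = 0.4167; otherwise keeping the unit dominates.
Farah alone (share 8/19) is above the threshold, contributing 35; the remaining 5 contribute 0. Total contributed: 35.
The guild treasury pays out 2.4 × 35 = 84.00 in total (split across the unequal shares, but the aggregate is all that matters for the group sum).
The 5 free-riders keep 35 each, adding 175. Group total = 175 + 84.00 = 259.00.

259.00 gold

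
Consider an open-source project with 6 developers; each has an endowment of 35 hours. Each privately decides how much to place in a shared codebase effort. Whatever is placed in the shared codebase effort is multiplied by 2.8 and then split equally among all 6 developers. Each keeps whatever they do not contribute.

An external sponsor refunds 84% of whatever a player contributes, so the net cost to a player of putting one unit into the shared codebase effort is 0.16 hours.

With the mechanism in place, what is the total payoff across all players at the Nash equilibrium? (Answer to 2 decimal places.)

Under the mechanism each unit contributed yields (2.8/6) / 0.16 = 2.9167 back to its contributor per unit of net cost, which exceeds 1, making full contribution the dominant choice for everyone.
So the Nash equilibrium is full contribution by all 6; the group earns 6 × (35 × 0.84 + 2.8 × 35) = 764.40.

764.40 hours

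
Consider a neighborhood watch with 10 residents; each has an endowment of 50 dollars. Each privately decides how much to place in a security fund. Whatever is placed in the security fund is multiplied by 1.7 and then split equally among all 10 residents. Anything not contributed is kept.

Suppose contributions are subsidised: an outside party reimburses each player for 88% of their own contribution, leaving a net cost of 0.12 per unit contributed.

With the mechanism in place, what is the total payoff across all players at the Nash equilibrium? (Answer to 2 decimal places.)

1290.00 dollars

The effective private return per unit is now (1.7/10) / 0.12 = 1.4167 > 1, so every player's dominant strategy flips to full contribution.
At the Nash equilibrium everyone contributes 50. Group total payoff = 10 × (50 × 0.88 + 1.7 × 50) = 1290.00.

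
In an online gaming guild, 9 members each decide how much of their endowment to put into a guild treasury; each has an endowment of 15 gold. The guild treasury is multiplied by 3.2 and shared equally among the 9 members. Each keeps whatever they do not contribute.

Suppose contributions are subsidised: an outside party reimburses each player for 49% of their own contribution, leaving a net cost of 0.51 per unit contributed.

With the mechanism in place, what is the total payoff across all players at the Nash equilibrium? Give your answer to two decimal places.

With the mechanism, a contributed unit returns (3.2/9) / 0.51 = 0.6972 per unit of net cost — still below 1 — so contributing 0 remains dominant for every player.
At the Nash equilibrium no one contributes; group total payoff = 9 × 15 = 135.

135.00 gold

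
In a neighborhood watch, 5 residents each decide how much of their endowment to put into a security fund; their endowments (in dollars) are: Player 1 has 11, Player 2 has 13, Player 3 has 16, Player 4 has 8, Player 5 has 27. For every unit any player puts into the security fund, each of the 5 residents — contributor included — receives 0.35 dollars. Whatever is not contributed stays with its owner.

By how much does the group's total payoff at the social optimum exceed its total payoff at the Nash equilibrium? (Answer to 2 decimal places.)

The private return per contributed unit is 0.35 < 1 for everyone, so the Nash equilibrium is zero contribution and the group total is Σ E_j = 11 + 13 + 16 + 8 + 27 = 75.
Each contributed unit returns 1.750 to the group, so the social optimum is full contribution by everyone: group total = 1.750 × 75 = 131.25.
Efficiency loss = (1.750 − 1) × 75 = 56.25.

56.25 dollars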